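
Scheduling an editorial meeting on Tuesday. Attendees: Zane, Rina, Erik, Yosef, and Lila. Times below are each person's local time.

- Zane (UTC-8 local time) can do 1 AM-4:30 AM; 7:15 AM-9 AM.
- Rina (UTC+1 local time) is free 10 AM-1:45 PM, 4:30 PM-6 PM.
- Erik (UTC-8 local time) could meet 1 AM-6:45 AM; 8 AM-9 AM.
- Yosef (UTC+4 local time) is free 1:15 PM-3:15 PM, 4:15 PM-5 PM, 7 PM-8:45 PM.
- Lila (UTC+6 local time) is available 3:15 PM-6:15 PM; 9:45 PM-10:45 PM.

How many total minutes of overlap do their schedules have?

165

Zane in UTC: 09:00-12:30, 15:15-17:00 (add 8h to convert from UTC-8).
Rina in UTC: 09:00-12:45, 15:30-17:00 (subtract 1h to convert from UTC+1).
Erik in UTC: 09:00-14:45, 16:00-17:00 (add 8h to convert from UTC-8).
Yosef in UTC: 09:15-11:15, 12:15-13:00, 15:00-16:45 (subtract 4h to convert from UTC+4).
Lila in UTC: 09:15-12:15, 15:45-16:45 (subtract 6h to convert from UTC+6).
Zane ∩ Rina: 09:00-12:30, 15:30-17:00.
Zane ∩ Rina ∩ Erik: 09:00-12:30, 16:00-17:00.
Zane ∩ Rina ∩ Erik ∩ Yosef: 09:15-11:15, 12:15-12:30, 16:00-16:45.
Zane ∩ Rina ∩ Erik ∩ Yosef ∩ Lila: 09:15-11:15, 16:00-16:45.
Summing the common windows: 120 + 45 = 165 minutes.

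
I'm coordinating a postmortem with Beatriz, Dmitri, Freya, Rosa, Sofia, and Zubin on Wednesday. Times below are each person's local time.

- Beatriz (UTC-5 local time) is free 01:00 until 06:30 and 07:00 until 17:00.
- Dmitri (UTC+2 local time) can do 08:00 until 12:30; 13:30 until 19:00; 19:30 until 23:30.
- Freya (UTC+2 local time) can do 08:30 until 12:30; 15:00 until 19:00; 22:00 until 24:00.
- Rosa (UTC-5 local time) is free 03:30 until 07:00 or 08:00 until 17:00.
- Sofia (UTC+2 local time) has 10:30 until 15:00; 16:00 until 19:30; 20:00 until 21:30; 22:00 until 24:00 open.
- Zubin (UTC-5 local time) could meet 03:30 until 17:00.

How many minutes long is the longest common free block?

180

Beatriz in UTC: 06:00-11:30, 12:00-22:00 (add 5h to convert from UTC-5).
Dmitri in UTC: 06:00-10:30, 11:30-17:00, 17:30-21:30 (subtract 2h to convert from UTC+2).
Freya in UTC: 06:30-10:30, 13:00-17:00, 20:00-22:00 (subtract 2h to convert from UTC+2).
Rosa in UTC: 08:30-12:00, 13:00-22:00 (add 5h to convert from UTC-5).
Sofia in UTC: 08:30-13:00, 14:00-17:30, 18:00-19:30, 20:00-22:00 (subtract 2h to convert from UTC+2).
Zubin in UTC: 08:30-22:00 (add 5h to convert from UTC-5).
Beatriz ∩ Dmitri: 06:00-10:30, 12:00-17:00, 17:30-21:30.
Beatriz ∩ Dmitri ∩ Freya: 06:30-10:30, 13:00-17:00, 20:00-21:30.
Beatriz ∩ Dmitri ∩ Freya ∩ Rosa: 08:30-10:30, 13:00-17:00, 20:00-21:30.
Beatriz ∩ Dmitri ∩ Freya ∩ Rosa ∩ Sofia: 08:30-10:30, 14:00-17:00, 20:00-21:30.
Beatriz ∩ Dmitri ∩ Freya ∩ Rosa ∩ Sofia ∩ Zubin: 08:30-10:30, 14:00-17:00, 20:00-21:30.
The longest is 14:00-17:00 at 180 minutes.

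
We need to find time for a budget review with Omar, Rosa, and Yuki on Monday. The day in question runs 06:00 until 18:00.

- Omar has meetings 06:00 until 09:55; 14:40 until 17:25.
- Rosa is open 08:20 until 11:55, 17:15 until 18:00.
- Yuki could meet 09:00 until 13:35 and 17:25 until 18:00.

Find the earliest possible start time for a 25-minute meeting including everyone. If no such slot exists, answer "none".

09:55

Omar free: 09:55-14:40, 17:25-18:00 (invert busy blocks within the working day).
Rosa free: 08:20-11:55, 17:15-18:00.
Yuki free: 09:00-13:35, 17:25-18:00.
Omar ∩ Rosa: 09:55-11:55, 17:25-18:00.
Omar ∩ Rosa ∩ Yuki: 09:55-11:55, 17:25-18:00.
The first common window of at least 25 minutes is 09:55-11:55, so the earliest start is 09:55.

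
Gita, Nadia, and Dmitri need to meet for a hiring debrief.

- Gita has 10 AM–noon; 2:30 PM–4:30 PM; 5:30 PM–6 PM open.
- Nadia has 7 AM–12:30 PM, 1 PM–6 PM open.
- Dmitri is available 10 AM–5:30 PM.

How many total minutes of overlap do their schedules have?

Gita ∩ Nadia: 10:00-12:00, 14:30-16:30, 17:30-18:00.
Gita ∩ Nadia ∩ Dmitri: 10:00-12:00, 14:30-16:30.
So the common availability across everyone is 10:00-12:00, 14:30-16:30.
Summing the common windows: 120 + 120 = 240 minutes.

240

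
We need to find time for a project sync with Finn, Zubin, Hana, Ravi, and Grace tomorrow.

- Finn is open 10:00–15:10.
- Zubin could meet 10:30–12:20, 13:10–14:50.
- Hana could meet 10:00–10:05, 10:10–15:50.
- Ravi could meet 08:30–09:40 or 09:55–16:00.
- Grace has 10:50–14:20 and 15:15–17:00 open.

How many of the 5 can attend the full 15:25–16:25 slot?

Grace can make the full 15:25-16:25 slot — that's 1.

1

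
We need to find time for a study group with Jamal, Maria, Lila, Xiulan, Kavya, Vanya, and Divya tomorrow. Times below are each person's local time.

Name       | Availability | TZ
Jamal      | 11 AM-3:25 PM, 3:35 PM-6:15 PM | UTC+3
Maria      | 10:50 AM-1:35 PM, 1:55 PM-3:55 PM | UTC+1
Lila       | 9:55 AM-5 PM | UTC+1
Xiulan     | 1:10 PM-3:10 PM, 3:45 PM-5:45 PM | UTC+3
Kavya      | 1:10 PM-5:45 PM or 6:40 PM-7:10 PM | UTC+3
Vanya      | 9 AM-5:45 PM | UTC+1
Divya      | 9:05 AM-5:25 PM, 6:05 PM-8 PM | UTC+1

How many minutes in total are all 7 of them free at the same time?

Jamal in UTC: 08:00-12:25, 12:35-15:15 (subtract 3h to convert from UTC+3).
Maria in UTC: 09:50-12:35, 12:55-14:55 (subtract 1h to convert from UTC+1).
Lila in UTC: 08:55-16:00 (subtract 1h to convert from UTC+1).
Xiulan in UTC: 10:10-12:10, 12:45-14:45 (subtract 3h to convert from UTC+3).
Kavya in UTC: 10:10-14:45, 15:40-16:10 (subtract 3h to convert from UTC+3).
Vanya in UTC: 08:00-16:45 (subtract 1h to convert from UTC+1).
Divya in UTC: 08:05-16:25, 17:05-19:00 (subtract 1h to convert from UTC+1).
Jamal ∩ Maria: 09:50-12:25, 12:55-14:55.
Jamal ∩ Maria ∩ Lila: 09:50-12:25, 12:55-14:55.
Jamal ∩ Maria ∩ Lila ∩ Xiulan: 10:10-12:10, 12:55-14:45.
Jamal ∩ Maria ∩ Lila ∩ Xiulan ∩ Kavya: 10:10-12:10, 12:55-14:45.
Jamal ∩ Maria ∩ Lila ∩ Xiulan ∩ Kavya ∩ Vanya: 10:10-12:10, 12:55-14:45.
Jamal ∩ Maria ∩ Lila ∩ Xiulan ∩ Kavya ∩ Vanya ∩ Divya: 10:10-12:10, 12:55-14:45.
Summing the common windows: 120 + 110 = 230 minutes.

230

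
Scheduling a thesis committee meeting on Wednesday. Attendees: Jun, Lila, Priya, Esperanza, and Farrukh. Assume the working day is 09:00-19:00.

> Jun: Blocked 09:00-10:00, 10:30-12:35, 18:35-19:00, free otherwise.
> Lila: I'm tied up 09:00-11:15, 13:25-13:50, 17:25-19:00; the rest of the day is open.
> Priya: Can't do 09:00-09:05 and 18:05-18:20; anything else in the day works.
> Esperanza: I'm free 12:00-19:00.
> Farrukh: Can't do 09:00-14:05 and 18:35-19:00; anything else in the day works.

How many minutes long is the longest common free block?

Jun free: 10:00-10:30, 12:35-18:35 (invert busy blocks within the working day).
Lila free: 11:15-13:25, 13:50-17:25 (invert busy blocks within the working day).
Priya free: 09:05-18:05, 18:20-19:00 (invert busy blocks within the working day).
Esperanza free: 12:00-19:00.
Farrukh free: 14:05-18:35 (invert busy blocks within the working day).
Jun ∩ Lila: 12:35-13:25, 13:50-17:25.
Jun ∩ Lila ∩ Priya: 12:35-13:25, 13:50-17:25.
Jun ∩ Lila ∩ Priya ∩ Esperanza: 12:35-13:25, 13:50-17:25.
Jun ∩ Lila ∩ Priya ∩ Esperanza ∩ Farrukh: 14:05-17:25.
The longest is 14:05-17:25 at 200 minutes.

200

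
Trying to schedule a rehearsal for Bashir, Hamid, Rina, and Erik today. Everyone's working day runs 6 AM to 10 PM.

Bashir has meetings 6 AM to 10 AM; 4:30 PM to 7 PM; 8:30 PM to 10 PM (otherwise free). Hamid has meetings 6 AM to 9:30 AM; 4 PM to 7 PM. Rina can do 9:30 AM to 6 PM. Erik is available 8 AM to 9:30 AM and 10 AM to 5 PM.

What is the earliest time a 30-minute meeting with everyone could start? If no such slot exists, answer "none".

Bashir free: 10:00-16:30, 19:00-20:30 (invert busy blocks within the working day).
Hamid free: 09:30-16:00, 19:00-22:00 (invert busy blocks within the working day).
Rina free: 09:30-18:00.
Erik free: 08:00-09:30, 10:00-17:00.
Bashir ∩ Hamid: 10:00-16:00, 19:00-20:30.
Bashir ∩ Hamid ∩ Rina: 10:00-16:00.
Bashir ∩ Hamid ∩ Rina ∩ Erik: 10:00-16:00.
The first common window of at least 30 minutes is 10:00-16:00, so the earliest start is 10:00.

10:00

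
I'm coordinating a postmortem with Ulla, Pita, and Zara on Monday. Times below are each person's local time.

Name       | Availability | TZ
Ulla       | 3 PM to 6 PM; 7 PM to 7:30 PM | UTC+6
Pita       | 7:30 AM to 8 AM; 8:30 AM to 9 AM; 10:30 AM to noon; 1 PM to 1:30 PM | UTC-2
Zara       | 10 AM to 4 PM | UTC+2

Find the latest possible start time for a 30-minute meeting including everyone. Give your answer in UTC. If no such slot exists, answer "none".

13:00

Ulla in UTC: 09:00-12:00, 13:00-13:30 (subtract 6h to convert from UTC+6).
Pita in UTC: 09:30-10:00, 10:30-11:00, 12:30-14:00, 15:00-15:30 (add 2h to convert from UTC-2).
Zara in UTC: 08:00-14:00 (subtract 2h to convert from UTC+2).
Ulla ∩ Pita: 09:30-10:00, 10:30-11:00, 13:00-13:30.
Ulla ∩ Pita ∩ Zara: 09:30-10:00, 10:30-11:00, 13:00-13:30.
Those are the intersection windows.
The last common window of at least 30 minutes is 13:00-13:30; a 30-minute meeting can start as late as 13:00 and still end by 13:30.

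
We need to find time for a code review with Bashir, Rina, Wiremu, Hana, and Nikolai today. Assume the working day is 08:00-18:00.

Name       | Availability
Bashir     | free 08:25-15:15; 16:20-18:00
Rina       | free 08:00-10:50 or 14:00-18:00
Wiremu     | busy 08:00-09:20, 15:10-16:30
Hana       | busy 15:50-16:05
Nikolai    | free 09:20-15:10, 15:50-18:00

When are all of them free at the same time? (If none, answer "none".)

09:20-10:50, 14:00-15:10, 16:30-18:00

Bashir free: 08:25-15:15, 16:20-18:00.
Rina free: 08:00-10:50, 14:00-18:00.
Wiremu free: 09:20-15:10, 16:30-18:00 (invert busy blocks within the working day).
Hana free: 08:00-15:50, 16:05-18:00 (invert busy blocks within the working day).
Nikolai free: 09:20-15:10, 15:50-18:00.
Bashir ∩ Rina: 08:25-10:50, 14:00-15:15, 16:20-18:00.
Bashir ∩ Rina ∩ Wiremu: 09:20-10:50, 14:00-15:10, 16:30-18:00.
Bashir ∩ Rina ∩ Wiremu ∩ Hana: 09:20-10:50, 14:00-15:10, 16:30-18:00.
Bashir ∩ Rina ∩ Wiremu ∩ Hana ∩ Nikolai: 09:20-10:50, 14:00-15:10, 16:30-18:00.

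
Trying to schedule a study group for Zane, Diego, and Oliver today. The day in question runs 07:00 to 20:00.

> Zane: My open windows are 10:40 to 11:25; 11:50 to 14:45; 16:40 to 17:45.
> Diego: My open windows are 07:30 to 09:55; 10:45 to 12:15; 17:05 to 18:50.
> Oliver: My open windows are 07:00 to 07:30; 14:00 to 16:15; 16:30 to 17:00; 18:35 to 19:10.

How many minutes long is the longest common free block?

0

Zane ∩ Diego: 10:45-11:25, 11:50-12:15, 17:05-17:45.
Zane ∩ Diego ∩ Oliver: ∅.
There is no time when everyone is free.
No common window exists, so the longest block is 0 minutes.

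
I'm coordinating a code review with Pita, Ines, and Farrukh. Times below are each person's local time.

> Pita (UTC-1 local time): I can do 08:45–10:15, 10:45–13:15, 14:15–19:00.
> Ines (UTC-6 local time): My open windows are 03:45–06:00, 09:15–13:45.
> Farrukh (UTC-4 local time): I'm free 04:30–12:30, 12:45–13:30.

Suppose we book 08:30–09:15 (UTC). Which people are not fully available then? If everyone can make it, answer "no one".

Ines, Pita

Pita in UTC: 09:45-11:15, 11:45-14:15, 15:15-20:00 (add 1h to convert from UTC-1).
Ines in UTC: 09:45-12:00, 15:15-19:45 (add 6h to convert from UTC-6).
Farrukh in UTC: 08:30-16:30, 16:45-17:30 (add 4h to convert from UTC-4).
Pita: not fully free for 08:30-09:15. Ines: not fully free for 08:30-09:15. Farrukh: free for 08:30-09:15.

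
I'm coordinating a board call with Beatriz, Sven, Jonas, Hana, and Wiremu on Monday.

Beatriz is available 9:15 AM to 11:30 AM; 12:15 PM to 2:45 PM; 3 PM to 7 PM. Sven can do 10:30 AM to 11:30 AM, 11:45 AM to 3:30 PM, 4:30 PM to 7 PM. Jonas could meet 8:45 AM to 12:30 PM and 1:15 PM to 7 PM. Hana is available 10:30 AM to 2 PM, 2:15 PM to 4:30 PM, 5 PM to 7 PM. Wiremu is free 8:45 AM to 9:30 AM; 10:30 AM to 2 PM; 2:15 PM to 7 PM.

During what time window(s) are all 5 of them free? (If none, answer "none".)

Beatriz ∩ Sven: 10:30-11:30, 12:15-14:45, 15:00-15:30, 16:30-19:00.
Beatriz ∩ Sven ∩ Jonas: 10:30-11:30, 12:15-12:30, 13:15-14:45, 15:00-15:30, 16:30-19:00.
Beatriz ∩ Sven ∩ Jonas ∩ Hana: 10:30-11:30, 12:15-12:30, 13:15-14:00, 14:15-14:45, 15:00-15:30, 17:00-19:00.
Beatriz ∩ Sven ∩ Jonas ∩ Hana ∩ Wiremu: 10:30-11:30, 12:15-12:30, 13:15-14:00, 14:15-14:45, 15:00-15:30, 17:00-19:00.

10:30-11:30, 12:15-12:30, 13:15-14:00, 14:15-14:45, 15:00-15:30, 17:00-19:00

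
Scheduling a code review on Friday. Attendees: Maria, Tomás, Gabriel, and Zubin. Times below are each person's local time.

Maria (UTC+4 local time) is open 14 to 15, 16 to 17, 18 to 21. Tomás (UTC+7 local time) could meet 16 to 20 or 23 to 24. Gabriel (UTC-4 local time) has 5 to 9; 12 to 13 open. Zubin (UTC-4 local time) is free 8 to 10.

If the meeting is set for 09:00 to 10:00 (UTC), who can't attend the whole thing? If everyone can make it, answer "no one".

Maria in UTC: 10:00-11:00, 12:00-13:00, 14:00-17:00 (subtract 4h to convert from UTC+4).
Tomás in UTC: 09:00-13:00, 16:00-17:00 (subtract 7h to convert from UTC+7).
Gabriel in UTC: 09:00-13:00, 16:00-17:00 (add 4h to convert from UTC-4).
Zubin in UTC: 12:00-14:00 (add 4h to convert from UTC-4).
Maria: not fully free for 09:00-10:00. Tomás: free for 09:00-10:00. Gabriel: free for 09:00-10:00. Zubin: not fully free for 09:00-10:00.

Maria, Zubin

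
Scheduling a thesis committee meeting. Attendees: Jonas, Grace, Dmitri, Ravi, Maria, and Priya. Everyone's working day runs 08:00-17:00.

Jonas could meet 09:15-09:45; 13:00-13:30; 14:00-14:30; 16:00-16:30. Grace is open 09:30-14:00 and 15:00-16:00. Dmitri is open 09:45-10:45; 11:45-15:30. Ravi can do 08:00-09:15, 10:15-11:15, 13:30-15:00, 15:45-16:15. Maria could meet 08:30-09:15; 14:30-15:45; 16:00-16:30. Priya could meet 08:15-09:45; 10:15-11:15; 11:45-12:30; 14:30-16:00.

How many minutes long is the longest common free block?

0

Jonas ∩ Grace: 09:30-09:45, 13:00-13:30.
Jonas ∩ Grace ∩ Dmitri: 13:00-13:30.
Jonas ∩ Grace ∩ Dmitri ∩ Ravi: ∅.
Jonas ∩ Grace ∩ Dmitri ∩ Ravi ∩ Maria: ∅.
Jonas ∩ Grace ∩ Dmitri ∩ Ravi ∩ Maria ∩ Priya: ∅.
There is no time when everyone is free.
No common window exists, so the longest block is 0 minutes.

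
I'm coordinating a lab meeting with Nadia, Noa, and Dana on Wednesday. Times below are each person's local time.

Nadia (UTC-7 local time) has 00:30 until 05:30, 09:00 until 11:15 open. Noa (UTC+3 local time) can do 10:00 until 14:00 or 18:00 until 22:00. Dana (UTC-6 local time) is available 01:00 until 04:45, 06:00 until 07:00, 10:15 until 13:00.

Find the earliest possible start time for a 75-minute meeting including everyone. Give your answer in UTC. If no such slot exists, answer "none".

Nadia in UTC: 07:30-12:30, 16:00-18:15 (add 7h to convert from UTC-7).
Noa in UTC: 07:00-11:00, 15:00-19:00 (subtract 3h to convert from UTC+3).
Dana in UTC: 07:00-10:45, 12:00-13:00, 16:15-19:00 (add 6h to convert from UTC-6).
Nadia ∩ Noa: 07:30-11:00, 16:00-18:15.
Nadia ∩ Noa ∩ Dana: 07:30-10:45, 16:15-18:15.
Those are the intersection windows.
The first common window of at least 75 minutes is 07:30-10:45, so the earliest start is 07:30.

07:30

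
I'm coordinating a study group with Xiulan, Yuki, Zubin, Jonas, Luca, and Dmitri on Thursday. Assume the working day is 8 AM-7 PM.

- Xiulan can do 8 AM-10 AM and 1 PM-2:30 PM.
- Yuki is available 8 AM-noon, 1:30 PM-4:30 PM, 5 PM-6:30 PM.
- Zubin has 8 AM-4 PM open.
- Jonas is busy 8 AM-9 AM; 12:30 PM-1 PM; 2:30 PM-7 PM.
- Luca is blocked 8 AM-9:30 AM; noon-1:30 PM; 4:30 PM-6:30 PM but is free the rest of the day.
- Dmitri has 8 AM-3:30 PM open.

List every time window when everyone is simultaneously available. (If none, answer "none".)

09:30-10:00, 13:30-14:30

Xiulan free: 08:00-10:00, 13:00-14:30.
Yuki free: 08:00-12:00, 13:30-16:30, 17:00-18:30.
Zubin free: 08:00-16:00.
Jonas free: 09:00-12:30, 13:00-14:30 (invert busy blocks within the working day).
Luca free: 09:30-12:00, 13:30-16:30, 18:30-19:00 (invert busy blocks within the working day).
Dmitri free: 08:00-15:30.
Xiulan ∩ Yuki: 08:00-10:00, 13:30-14:30.
Xiulan ∩ Yuki ∩ Zubin: 08:00-10:00, 13:30-14:30.
Xiulan ∩ Yuki ∩ Zubin ∩ Jonas: 09:00-10:00, 13:30-14:30.
Xiulan ∩ Yuki ∩ Zubin ∩ Jonas ∩ Luca: 09:30-10:00, 13:30-14:30.
Xiulan ∩ Yuki ∩ Zubin ∩ Jonas ∩ Luca ∩ Dmitri: 09:30-10:00, 13:30-14:30.
So the common availability across everyone is 09:30-10:00, 13:30-14:30.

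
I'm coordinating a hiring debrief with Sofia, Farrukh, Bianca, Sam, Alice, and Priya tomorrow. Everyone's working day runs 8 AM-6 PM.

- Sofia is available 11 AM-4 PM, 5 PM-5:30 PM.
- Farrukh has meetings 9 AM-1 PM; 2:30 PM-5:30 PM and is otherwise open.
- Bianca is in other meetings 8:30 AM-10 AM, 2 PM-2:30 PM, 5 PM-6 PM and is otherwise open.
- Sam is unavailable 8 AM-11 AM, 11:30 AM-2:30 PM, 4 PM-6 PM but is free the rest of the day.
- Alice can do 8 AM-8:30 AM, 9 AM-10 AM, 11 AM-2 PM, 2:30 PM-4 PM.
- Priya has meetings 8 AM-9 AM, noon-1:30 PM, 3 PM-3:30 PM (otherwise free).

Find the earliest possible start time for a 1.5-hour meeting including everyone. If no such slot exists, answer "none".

none

Sofia free: 11:00-16:00, 17:00-17:30.
Farrukh free: 08:00-09:00, 13:00-14:30, 17:30-18:00 (invert busy blocks within the working day).
Bianca free: 08:00-08:30, 10:00-14:00, 14:30-17:00 (invert busy blocks within the working day).
Sam free: 11:00-11:30, 14:30-16:00 (invert busy blocks within the working day).
Alice free: 08:00-08:30, 09:00-10:00, 11:00-14:00, 14:30-16:00.
Priya free: 09:00-12:00, 13:30-15:00, 15:30-18:00 (invert busy blocks within the working day).
Sofia ∩ Farrukh: 13:00-14:30.
Sofia ∩ Farrukh ∩ Bianca: 13:00-14:00.
Sofia ∩ Farrukh ∩ Bianca ∩ Sam: ∅.
Sofia ∩ Farrukh ∩ Bianca ∩ Sam ∩ Alice: ∅.
Sofia ∩ Farrukh ∩ Bianca ∩ Sam ∩ Alice ∩ Priya: ∅.
There is no time when everyone is free.
No common window is at least 90 minutes long.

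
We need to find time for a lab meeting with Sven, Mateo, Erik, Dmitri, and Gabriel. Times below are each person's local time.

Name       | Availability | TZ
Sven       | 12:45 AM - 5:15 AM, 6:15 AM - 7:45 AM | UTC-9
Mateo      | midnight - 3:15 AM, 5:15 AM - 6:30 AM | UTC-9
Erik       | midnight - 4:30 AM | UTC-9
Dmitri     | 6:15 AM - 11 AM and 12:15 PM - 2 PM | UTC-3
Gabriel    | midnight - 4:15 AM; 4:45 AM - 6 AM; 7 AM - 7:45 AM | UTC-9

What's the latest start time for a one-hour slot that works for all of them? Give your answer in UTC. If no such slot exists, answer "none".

Sven in UTC: 09:45-14:15, 15:15-16:45 (add 9h to convert from UTC-9).
Mateo in UTC: 09:00-12:15, 14:15-15:30 (add 9h to convert from UTC-9).
Erik in UTC: 09:00-13:30 (add 9h to convert from UTC-9).
Dmitri in UTC: 09:15-14:00, 15:15-17:00 (add 3h to convert from UTC-3).
Gabriel in UTC: 09:00-13:15, 13:45-15:00, 16:00-16:45 (add 9h to convert from UTC-9).
Sven ∩ Mateo: 09:45-12:15, 15:15-15:30.
Sven ∩ Mateo ∩ Erik: 09:45-12:15.
Sven ∩ Mateo ∩ Erik ∩ Dmitri: 09:45-12:15.
Sven ∩ Mateo ∩ Erik ∩ Dmitri ∩ Gabriel: 09:45-12:15.
The last common window of at least 60 minutes is 09:45-12:15; a 60-minute meeting can start as late as 11:15 and still end by 12:15.

11:15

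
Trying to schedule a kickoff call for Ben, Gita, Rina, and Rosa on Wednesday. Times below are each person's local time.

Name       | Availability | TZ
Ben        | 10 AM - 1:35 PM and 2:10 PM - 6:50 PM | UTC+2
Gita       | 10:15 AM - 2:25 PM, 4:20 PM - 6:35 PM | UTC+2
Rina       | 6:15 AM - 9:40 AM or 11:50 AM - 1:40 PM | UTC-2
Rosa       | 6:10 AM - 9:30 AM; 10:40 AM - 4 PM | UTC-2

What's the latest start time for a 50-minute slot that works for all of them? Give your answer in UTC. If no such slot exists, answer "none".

Ben in UTC: 08:00-11:35, 12:10-16:50 (subtract 2h to convert from UTC+2).
Gita in UTC: 08:15-12:25, 14:20-16:35 (subtract 2h to convert from UTC+2).
Rina in UTC: 08:15-11:40, 13:50-15:40 (add 2h to convert from UTC-2).
Rosa in UTC: 08:10-11:30, 12:40-18:00 (add 2h to convert from UTC-2).
Ben ∩ Gita: 08:15-11:35, 12:10-12:25, 14:20-16:35.
Ben ∩ Gita ∩ Rina: 08:15-11:35, 14:20-15:40.
Ben ∩ Gita ∩ Rina ∩ Rosa: 08:15-11:30, 14:20-15:40.
So the common availability across everyone is 08:15-11:30, 14:20-15:40.
The last common window of at least 50 minutes is 14:20-15:40; a 50-minute meeting can start as late as 14:50 and still end by 15:40.

14:50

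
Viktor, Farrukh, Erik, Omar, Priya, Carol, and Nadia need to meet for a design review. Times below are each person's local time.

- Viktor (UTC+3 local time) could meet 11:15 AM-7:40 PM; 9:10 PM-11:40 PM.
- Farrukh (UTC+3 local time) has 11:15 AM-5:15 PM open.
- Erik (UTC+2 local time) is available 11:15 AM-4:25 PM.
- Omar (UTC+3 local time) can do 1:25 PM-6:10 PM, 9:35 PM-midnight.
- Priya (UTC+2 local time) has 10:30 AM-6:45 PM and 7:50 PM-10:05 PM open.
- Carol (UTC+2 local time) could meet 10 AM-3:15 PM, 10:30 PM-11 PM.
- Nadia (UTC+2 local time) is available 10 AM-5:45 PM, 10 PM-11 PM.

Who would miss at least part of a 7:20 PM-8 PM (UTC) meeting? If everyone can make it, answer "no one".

Viktor in UTC: 08:15-16:40, 18:10-20:40 (subtract 3h to convert from UTC+3).
Farrukh in UTC: 08:15-14:15 (subtract 3h to convert from UTC+3).
Erik in UTC: 09:15-14:25 (subtract 2h to convert from UTC+2).
Omar in UTC: 10:25-15:10, 18:35-21:00 (subtract 3h to convert from UTC+3).
Priya in UTC: 08:30-16:45, 17:50-20:05 (subtract 2h to convert from UTC+2).
Carol in UTC: 08:00-13:15, 20:30-21:00 (subtract 2h to convert from UTC+2).
Nadia in UTC: 08:00-15:45, 20:00-21:00 (subtract 2h to convert from UTC+2).
Viktor: free for 19:20-20:00. Farrukh: not fully free for 19:20-20:00. Erik: not fully free for 19:20-20:00. Omar: free for 19:20-20:00. Priya: free for 19:20-20:00. Carol: not fully free for 19:20-20:00. Nadia: not fully free for 19:20-20:00.

Carol, Erik, Farrukh, Nadia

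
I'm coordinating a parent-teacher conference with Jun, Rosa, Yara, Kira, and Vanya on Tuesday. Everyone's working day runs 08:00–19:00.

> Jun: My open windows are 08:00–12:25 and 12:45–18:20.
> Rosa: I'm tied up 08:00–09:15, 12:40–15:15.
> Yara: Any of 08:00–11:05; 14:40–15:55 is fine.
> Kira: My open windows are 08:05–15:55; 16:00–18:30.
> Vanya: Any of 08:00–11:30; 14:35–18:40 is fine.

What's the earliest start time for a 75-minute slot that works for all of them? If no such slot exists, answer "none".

Jun free: 08:00-12:25, 12:45-18:20.
Rosa free: 09:15-12:40, 15:15-19:00 (invert busy blocks within the working day).
Yara free: 08:00-11:05, 14:40-15:55.
Kira free: 08:05-15:55, 16:00-18:30.
Vanya free: 08:00-11:30, 14:35-18:40.
Jun ∩ Rosa: 09:15-12:25, 15:15-18:20.
Jun ∩ Rosa ∩ Yara: 09:15-11:05, 15:15-15:55.
Jun ∩ Rosa ∩ Yara ∩ Kira: 09:15-11:05, 15:15-15:55.
Jun ∩ Rosa ∩ Yara ∩ Kira ∩ Vanya: 09:15-11:05, 15:15-15:55.
The first common window of at least 75 minutes is 09:15-11:05, so the earliest start is 09:15.

09:15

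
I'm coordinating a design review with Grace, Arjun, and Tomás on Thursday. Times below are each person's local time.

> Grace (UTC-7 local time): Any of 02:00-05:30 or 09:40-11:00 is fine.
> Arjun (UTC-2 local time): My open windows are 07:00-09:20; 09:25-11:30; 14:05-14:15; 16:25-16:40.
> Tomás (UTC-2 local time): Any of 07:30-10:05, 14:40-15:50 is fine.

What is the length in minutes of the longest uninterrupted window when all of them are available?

Grace in UTC: 09:00-12:30, 16:40-18:00 (add 7h to convert from UTC-7).
Arjun in UTC: 09:00-11:20, 11:25-13:30, 16:05-16:15, 18:25-18:40 (add 2h to convert from UTC-2).
Tomás in UTC: 09:30-12:05, 16:40-17:50 (add 2h to convert from UTC-2).
Grace ∩ Arjun: 09:00-11:20, 11:25-12:30.
Grace ∩ Arjun ∩ Tomás: 09:30-11:20, 11:25-12:05.
Those are the intersection windows.
The longest is 09:30-11:20 at 110 minutes.

110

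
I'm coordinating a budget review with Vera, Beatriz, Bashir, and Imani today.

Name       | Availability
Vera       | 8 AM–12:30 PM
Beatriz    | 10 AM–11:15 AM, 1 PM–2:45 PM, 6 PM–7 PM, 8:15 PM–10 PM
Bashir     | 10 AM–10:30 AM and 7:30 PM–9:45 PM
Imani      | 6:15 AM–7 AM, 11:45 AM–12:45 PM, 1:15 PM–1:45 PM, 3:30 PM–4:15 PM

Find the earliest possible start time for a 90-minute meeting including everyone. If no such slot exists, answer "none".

Vera ∩ Beatriz: 10:00-11:15.
Vera ∩ Beatriz ∩ Bashir: 10:00-10:30.
Vera ∩ Beatriz ∩ Bashir ∩ Imani: ∅.
There is no time when everyone is free.
No common window is at least 90 minutes long.

none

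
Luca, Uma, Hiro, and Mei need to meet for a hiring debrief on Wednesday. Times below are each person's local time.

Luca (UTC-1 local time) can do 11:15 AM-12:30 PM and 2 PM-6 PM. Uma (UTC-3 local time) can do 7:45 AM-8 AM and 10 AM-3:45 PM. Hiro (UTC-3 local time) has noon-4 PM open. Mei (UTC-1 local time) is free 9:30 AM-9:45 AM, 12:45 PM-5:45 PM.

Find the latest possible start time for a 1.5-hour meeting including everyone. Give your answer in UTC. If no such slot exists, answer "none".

Luca in UTC: 12:15-13:30, 15:00-19:00 (add 1h to convert from UTC-1).
Uma in UTC: 10:45-11:00, 13:00-18:45 (add 3h to convert from UTC-3).
Hiro in UTC: 15:00-19:00 (add 3h to convert from UTC-3).
Mei in UTC: 10:30-10:45, 13:45-18:45 (add 1h to convert from UTC-1).
Luca ∩ Uma: 13:00-13:30, 15:00-18:45.
Luca ∩ Uma ∩ Hiro: 15:00-18:45.
Luca ∩ Uma ∩ Hiro ∩ Mei: 15:00-18:45.
The last common window of at least 90 minutes is 15:00-18:45; a 90-minute meeting can start as late as 17:15 and still end by 18:45.

17:15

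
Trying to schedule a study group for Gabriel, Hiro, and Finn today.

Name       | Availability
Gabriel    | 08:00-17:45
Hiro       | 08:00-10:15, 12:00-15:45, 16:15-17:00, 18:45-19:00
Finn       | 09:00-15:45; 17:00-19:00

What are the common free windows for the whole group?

Gabriel ∩ Hiro: 08:00-10:15, 12:00-15:45, 16:15-17:00.
Gabriel ∩ Hiro ∩ Finn: 09:00-10:15, 12:00-15:45.
So the common availability across everyone is 09:00-10:15, 12:00-15:45.

09:00-10:15, 12:00-15:45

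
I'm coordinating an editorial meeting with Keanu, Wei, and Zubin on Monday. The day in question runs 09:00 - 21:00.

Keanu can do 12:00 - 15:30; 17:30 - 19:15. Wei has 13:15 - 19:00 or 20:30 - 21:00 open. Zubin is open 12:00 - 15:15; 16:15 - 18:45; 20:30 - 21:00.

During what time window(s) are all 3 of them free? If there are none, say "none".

Keanu ∩ Wei: 13:15-15:30, 17:30-19:00.
Keanu ∩ Wei ∩ Zubin: 13:15-15:15, 17:30-18:45.

13:15-15:15, 17:30-18:45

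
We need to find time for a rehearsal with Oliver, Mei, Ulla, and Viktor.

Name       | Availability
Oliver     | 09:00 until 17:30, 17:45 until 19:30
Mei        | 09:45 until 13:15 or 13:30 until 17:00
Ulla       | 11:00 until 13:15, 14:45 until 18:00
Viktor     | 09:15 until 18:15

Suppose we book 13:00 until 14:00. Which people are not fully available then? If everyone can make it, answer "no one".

Mei, Ulla

Oliver: free for 13:00-14:00. Mei: not fully free for 13:00-14:00. Ulla: not fully free for 13:00-14:00. Viktor: free for 13:00-14:00.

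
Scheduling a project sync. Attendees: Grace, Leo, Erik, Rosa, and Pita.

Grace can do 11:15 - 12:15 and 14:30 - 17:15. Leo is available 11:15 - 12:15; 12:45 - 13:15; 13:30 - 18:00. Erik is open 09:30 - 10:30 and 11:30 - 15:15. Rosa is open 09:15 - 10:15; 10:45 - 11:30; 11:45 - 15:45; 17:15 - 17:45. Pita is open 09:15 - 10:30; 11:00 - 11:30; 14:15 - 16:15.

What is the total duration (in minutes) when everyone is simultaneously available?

Grace ∩ Leo: 11:15-12:15, 14:30-17:15.
Grace ∩ Leo ∩ Erik: 11:30-12:15, 14:30-15:15.
Grace ∩ Leo ∩ Erik ∩ Rosa: 11:45-12:15, 14:30-15:15.
Grace ∩ Leo ∩ Erik ∩ Rosa ∩ Pita: 14:30-15:15.
That's a single block of 45 minutes.

45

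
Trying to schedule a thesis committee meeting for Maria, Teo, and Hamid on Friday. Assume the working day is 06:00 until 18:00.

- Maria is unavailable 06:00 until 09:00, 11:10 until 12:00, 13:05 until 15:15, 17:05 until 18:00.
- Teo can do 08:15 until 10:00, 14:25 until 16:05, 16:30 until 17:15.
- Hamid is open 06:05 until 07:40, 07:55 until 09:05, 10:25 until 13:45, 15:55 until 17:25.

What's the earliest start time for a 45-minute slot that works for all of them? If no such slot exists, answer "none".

none

Maria free: 09:00-11:10, 12:00-13:05, 15:15-17:05 (invert busy blocks within the working day).
Teo free: 08:15-10:00, 14:25-16:05, 16:30-17:15.
Hamid free: 06:05-07:40, 07:55-09:05, 10:25-13:45, 15:55-17:25.
Maria ∩ Teo: 09:00-10:00, 15:15-16:05, 16:30-17:05.
Maria ∩ Teo ∩ Hamid: 09:00-09:05, 15:55-16:05, 16:30-17:05.
Those are the intersection windows.
No common window is at least 45 minutes long.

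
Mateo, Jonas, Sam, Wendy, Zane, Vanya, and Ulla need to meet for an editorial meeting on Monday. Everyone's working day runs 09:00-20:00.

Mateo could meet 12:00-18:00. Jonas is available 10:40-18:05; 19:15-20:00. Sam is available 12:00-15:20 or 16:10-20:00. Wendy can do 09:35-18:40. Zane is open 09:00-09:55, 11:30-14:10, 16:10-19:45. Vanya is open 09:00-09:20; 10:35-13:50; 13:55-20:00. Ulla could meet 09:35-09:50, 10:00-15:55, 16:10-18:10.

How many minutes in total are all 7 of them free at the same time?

Mateo ∩ Jonas: 12:00-18:00.
Mateo ∩ Jonas ∩ Sam: 12:00-15:20, 16:10-18:00.
Mateo ∩ Jonas ∩ Sam ∩ Wendy: 12:00-15:20, 16:10-18:00.
Mateo ∩ Jonas ∩ Sam ∩ Wendy ∩ Zane: 12:00-14:10, 16:10-18:00.
Mateo ∩ Jonas ∩ Sam ∩ Wendy ∩ Zane ∩ Vanya: 12:00-13:50, 13:55-14:10, 16:10-18:00.
Mateo ∩ Jonas ∩ Sam ∩ Wendy ∩ Zane ∩ Vanya ∩ Ulla: 12:00-13:50, 13:55-14:10, 16:10-18:00.
Summing the common windows: 110 + 15 + 110 = 235 minutes.

235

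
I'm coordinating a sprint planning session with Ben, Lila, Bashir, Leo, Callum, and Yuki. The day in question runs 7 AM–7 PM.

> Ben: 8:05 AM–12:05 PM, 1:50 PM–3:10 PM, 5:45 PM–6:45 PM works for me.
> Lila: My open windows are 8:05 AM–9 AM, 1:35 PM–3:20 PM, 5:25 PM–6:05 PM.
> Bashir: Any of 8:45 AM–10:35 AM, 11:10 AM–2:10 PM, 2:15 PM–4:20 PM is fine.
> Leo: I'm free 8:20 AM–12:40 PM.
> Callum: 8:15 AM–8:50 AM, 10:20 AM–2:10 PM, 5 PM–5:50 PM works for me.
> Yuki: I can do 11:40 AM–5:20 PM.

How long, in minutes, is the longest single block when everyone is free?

Ben ∩ Lila: 08:05-09:00, 13:50-15:10, 17:45-18:05.
Ben ∩ Lila ∩ Bashir: 08:45-09:00, 13:50-14:10, 14:15-15:10.
Ben ∩ Lila ∩ Bashir ∩ Leo: 08:45-09:00.
Ben ∩ Lila ∩ Bashir ∩ Leo ∩ Callum: 08:45-08:50.
Ben ∩ Lila ∩ Bashir ∩ Leo ∩ Callum ∩ Yuki: ∅.
There is no time when everyone is free.
No common window exists, so the longest block is 0 minutes.

0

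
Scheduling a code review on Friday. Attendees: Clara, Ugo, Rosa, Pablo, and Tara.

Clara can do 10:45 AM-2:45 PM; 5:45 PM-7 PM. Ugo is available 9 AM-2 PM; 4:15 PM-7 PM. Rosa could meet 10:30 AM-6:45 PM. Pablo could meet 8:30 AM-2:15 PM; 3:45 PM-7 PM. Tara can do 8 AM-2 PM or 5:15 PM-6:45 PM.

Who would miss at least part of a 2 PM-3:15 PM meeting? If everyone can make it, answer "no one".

Clara, Pablo, Tara, Ugo

Clara: not fully free for 14:00-15:15. Ugo: not fully free for 14:00-15:15. Rosa: free for 14:00-15:15. Pablo: not fully free for 14:00-15:15. Tara: not fully free for 14:00-15:15.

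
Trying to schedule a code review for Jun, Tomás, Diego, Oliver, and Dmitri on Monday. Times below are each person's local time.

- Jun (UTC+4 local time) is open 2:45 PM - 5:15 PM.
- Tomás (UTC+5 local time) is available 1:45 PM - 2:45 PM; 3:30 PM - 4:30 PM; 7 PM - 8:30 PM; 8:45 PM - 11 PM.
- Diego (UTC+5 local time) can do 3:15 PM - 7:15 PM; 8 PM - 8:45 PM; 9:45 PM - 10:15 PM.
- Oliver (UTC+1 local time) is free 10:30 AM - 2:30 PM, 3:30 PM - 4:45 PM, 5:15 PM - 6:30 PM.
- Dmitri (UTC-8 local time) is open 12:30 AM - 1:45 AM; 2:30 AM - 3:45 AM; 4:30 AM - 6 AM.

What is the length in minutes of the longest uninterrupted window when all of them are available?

Jun in UTC: 10:45-13:15 (subtract 4h to convert from UTC+4).
Tomás in UTC: 08:45-09:45, 10:30-11:30, 14:00-15:30, 15:45-18:00 (subtract 5h to convert from UTC+5).
Diego in UTC: 10:15-14:15, 15:00-15:45, 16:45-17:15 (subtract 5h to convert from UTC+5).
Oliver in UTC: 09:30-13:30, 14:30-15:45, 16:15-17:30 (subtract 1h to convert from UTC+1).
Dmitri in UTC: 08:30-09:45, 10:30-11:45, 12:30-14:00 (add 8h to convert from UTC-8).
Jun ∩ Tomás: 10:45-11:30.
Jun ∩ Tomás ∩ Diego: 10:45-11:30.
Jun ∩ Tomás ∩ Diego ∩ Oliver: 10:45-11:30.
Jun ∩ Tomás ∩ Diego ∩ Oliver ∩ Dmitri: 10:45-11:30.
So the common availability across everyone is 10:45-11:30.
The longest is 10:45-11:30 at 45 minutes.

45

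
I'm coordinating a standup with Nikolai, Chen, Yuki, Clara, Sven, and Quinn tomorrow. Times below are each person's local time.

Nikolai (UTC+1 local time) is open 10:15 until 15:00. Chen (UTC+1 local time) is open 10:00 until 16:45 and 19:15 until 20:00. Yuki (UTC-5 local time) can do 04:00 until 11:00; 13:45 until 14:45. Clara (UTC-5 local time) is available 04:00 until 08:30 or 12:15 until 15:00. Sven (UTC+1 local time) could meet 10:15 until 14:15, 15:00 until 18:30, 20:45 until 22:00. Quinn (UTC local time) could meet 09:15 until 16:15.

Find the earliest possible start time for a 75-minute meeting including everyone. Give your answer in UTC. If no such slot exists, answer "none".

09:15

Nikolai in UTC: 09:15-14:00 (subtract 1h to convert from UTC+1).
Chen in UTC: 09:00-15:45, 18:15-19:00 (subtract 1h to convert from UTC+1).
Yuki in UTC: 09:00-16:00, 18:45-19:45 (add 5h to convert from UTC-5).
Clara in UTC: 09:00-13:30, 17:15-20:00 (add 5h to convert from UTC-5).
Sven in UTC: 09:15-13:15, 14:00-17:30, 19:45-21:00 (subtract 1h to convert from UTC+1).
Quinn in UTC: 09:15-16:15.
Nikolai ∩ Chen: 09:15-14:00.
Nikolai ∩ Chen ∩ Yuki: 09:15-14:00.
Nikolai ∩ Chen ∩ Yuki ∩ Clara: 09:15-13:30.
Nikolai ∩ Chen ∩ Yuki ∩ Clara ∩ Sven: 09:15-13:15.
Nikolai ∩ Chen ∩ Yuki ∩ Clara ∩ Sven ∩ Quinn: 09:15-13:15.
So the common availability across everyone is 09:15-13:15.
The first common window of at least 75 minutes is 09:15-13:15, so the earliest start is 09:15.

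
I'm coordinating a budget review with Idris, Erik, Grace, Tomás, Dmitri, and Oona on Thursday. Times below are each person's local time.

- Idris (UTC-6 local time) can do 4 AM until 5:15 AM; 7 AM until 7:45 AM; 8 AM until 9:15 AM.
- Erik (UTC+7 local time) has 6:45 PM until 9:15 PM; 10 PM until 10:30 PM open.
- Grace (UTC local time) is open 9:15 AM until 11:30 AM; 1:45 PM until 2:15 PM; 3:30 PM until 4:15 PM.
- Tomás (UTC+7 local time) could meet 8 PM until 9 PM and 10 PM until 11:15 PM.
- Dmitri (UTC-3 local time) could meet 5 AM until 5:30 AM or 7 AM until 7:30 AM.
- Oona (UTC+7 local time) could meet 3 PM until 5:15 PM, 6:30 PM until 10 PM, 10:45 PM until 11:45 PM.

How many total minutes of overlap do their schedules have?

Idris in UTC: 10:00-11:15, 13:00-13:45, 14:00-15:15 (add 6h to convert from UTC-6).
Erik in UTC: 11:45-14:15, 15:00-15:30 (subtract 7h to convert from UTC+7).
Grace in UTC: 09:15-11:30, 13:45-14:15, 15:30-16:15.
Tomás in UTC: 13:00-14:00, 15:00-16:15 (subtract 7h to convert from UTC+7).
Dmitri in UTC: 08:00-08:30, 10:00-10:30 (add 3h to convert from UTC-3).
Oona in UTC: 08:00-10:15, 11:30-15:00, 15:45-16:45 (subtract 7h to convert from UTC+7).
Idris ∩ Erik: 13:00-13:45, 14:00-14:15, 15:00-15:15.
Idris ∩ Erik ∩ Grace: 14:00-14:15.
Idris ∩ Erik ∩ Grace ∩ Tomás: ∅.
Idris ∩ Erik ∩ Grace ∩ Tomás ∩ Dmitri: ∅.
Idris ∩ Erik ∩ Grace ∩ Tomás ∩ Dmitri ∩ Oona: ∅.
There is no time when everyone is free.
There is no common window, so the total is 0 minutes.

0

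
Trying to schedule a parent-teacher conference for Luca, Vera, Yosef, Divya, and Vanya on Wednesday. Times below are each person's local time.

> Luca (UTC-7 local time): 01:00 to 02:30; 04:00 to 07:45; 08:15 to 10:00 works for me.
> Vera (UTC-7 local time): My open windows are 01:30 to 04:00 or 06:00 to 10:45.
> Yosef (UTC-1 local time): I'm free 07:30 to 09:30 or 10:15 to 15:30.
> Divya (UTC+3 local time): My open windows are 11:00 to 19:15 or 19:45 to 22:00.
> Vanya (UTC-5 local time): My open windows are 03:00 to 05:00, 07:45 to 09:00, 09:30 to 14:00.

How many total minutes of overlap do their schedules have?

195

Luca in UTC: 08:00-09:30, 11:00-14:45, 15:15-17:00 (add 7h to convert from UTC-7).
Vera in UTC: 08:30-11:00, 13:00-17:45 (add 7h to convert from UTC-7).
Yosef in UTC: 08:30-10:30, 11:15-16:30 (add 1h to convert from UTC-1).
Divya in UTC: 08:00-16:15, 16:45-19:00 (subtract 3h to convert from UTC+3).
Vanya in UTC: 08:00-10:00, 12:45-14:00, 14:30-19:00 (add 5h to convert from UTC-5).
Luca ∩ Vera: 08:30-09:30, 13:00-14:45, 15:15-17:00.
Luca ∩ Vera ∩ Yosef: 08:30-09:30, 13:00-14:45, 15:15-16:30.
Luca ∩ Vera ∩ Yosef ∩ Divya: 08:30-09:30, 13:00-14:45, 15:15-16:15.
Luca ∩ Vera ∩ Yosef ∩ Divya ∩ Vanya: 08:30-09:30, 13:00-14:00, 14:30-14:45, 15:15-16:15.
So the common availability across everyone is 08:30-09:30, 13:00-14:00, 14:30-14:45, 15:15-16:15.
Summing the common windows: 60 + 60 + 15 + 60 = 195 minutes.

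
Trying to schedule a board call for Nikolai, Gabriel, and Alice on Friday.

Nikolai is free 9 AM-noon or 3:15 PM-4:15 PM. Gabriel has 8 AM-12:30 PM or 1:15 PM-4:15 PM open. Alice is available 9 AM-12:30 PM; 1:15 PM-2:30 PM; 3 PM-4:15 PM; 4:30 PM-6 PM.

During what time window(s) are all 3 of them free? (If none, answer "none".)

09:00-12:00, 15:15-16:15

Nikolai ∩ Gabriel: 09:00-12:00, 15:15-16:15.
Nikolai ∩ Gabriel ∩ Alice: 09:00-12:00, 15:15-16:15.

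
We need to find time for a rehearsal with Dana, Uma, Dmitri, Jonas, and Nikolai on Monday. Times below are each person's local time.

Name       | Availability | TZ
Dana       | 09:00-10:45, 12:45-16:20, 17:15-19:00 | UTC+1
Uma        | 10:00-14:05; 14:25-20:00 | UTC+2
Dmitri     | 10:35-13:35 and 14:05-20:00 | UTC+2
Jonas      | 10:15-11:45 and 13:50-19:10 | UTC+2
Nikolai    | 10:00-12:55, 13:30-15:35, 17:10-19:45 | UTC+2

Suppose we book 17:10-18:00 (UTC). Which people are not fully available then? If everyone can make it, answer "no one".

Dana in UTC: 08:00-09:45, 11:45-15:20, 16:15-18:00 (subtract 1h to convert from UTC+1).
Uma in UTC: 08:00-12:05, 12:25-18:00 (subtract 2h to convert from UTC+2).
Dmitri in UTC: 08:35-11:35, 12:05-18:00 (subtract 2h to convert from UTC+2).
Jonas in UTC: 08:15-09:45, 11:50-17:10 (subtract 2h to convert from UTC+2).
Nikolai in UTC: 08:00-10:55, 11:30-13:35, 15:10-17:45 (subtract 2h to convert from UTC+2).
Dana: free for 17:10-18:00. Uma: free for 17:10-18:00. Dmitri: free for 17:10-18:00. Jonas: not fully free for 17:10-18:00. Nikolai: not fully free for 17:10-18:00.

Jonas, Nikolai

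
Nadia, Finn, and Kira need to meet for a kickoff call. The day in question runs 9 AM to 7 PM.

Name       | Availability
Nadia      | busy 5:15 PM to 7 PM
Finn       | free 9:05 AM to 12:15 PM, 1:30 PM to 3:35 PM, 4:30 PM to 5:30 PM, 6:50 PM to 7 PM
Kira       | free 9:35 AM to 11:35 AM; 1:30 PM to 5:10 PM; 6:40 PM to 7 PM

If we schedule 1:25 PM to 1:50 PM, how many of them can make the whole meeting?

Nadia free: 09:00-17:15 (invert busy blocks within the working day).
Finn free: 09:05-12:15, 13:30-15:35, 16:30-17:30, 18:50-19:00.
Kira free: 09:35-11:35, 13:30-17:10, 18:40-19:00.
Nadia can make the full 13:25-13:50 slot — that's 1.

1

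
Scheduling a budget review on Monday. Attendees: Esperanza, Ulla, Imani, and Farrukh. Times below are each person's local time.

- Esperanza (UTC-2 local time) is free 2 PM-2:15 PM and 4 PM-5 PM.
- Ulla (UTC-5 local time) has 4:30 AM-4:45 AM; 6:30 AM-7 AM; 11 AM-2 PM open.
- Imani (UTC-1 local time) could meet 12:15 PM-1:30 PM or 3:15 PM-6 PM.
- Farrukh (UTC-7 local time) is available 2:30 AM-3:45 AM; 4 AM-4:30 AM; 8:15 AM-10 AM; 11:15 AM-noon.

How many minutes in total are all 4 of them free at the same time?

45

Esperanza in UTC: 16:00-16:15, 18:00-19:00 (add 2h to convert from UTC-2).
Ulla in UTC: 09:30-09:45, 11:30-12:00, 16:00-19:00 (add 5h to convert from UTC-5).
Imani in UTC: 13:15-14:30, 16:15-19:00 (add 1h to convert from UTC-1).
Farrukh in UTC: 09:30-10:45, 11:00-11:30, 15:15-17:00, 18:15-19:00 (add 7h to convert from UTC-7).
Esperanza ∩ Ulla: 16:00-16:15, 18:00-19:00.
Esperanza ∩ Ulla ∩ Imani: 18:00-19:00.
Esperanza ∩ Ulla ∩ Imani ∩ Farrukh: 18:15-19:00.
Those are the intersection windows.
That's a single block of 45 minutes.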